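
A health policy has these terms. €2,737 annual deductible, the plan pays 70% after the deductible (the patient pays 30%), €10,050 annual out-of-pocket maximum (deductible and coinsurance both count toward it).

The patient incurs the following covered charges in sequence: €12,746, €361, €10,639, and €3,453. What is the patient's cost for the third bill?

#1 (€12,746): €2,737 to deductible, leaving €10,009; patient's 30% is €3,002.70. Cost to patient: €5,739.70. OOP to date €5,739.70.
#2 (€361): 30% coinsurance on €361 = €108.30. Patient owes €108.30 (running OOP €5,848).
#3 (€10,639): deductible met; 30% of €10,639 = €3,191.70. Cost to patient: €3,191.70. OOP to date €9,039.70.

€3,191.70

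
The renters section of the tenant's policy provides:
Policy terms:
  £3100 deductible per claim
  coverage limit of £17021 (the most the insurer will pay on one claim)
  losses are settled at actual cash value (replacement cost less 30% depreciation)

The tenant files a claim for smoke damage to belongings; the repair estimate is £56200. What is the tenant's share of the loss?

£39179

Actual cash value after 30% depreciation: £56200 × 70% = £39340.
After the deductible, £39340 − £3100 = £36240 remains.
£36240 exceeds the £17021 limit, so the insurer pays the limit: £17021.
Tenant's share is the uncovered remainder: £56200 − £17021 = £39179.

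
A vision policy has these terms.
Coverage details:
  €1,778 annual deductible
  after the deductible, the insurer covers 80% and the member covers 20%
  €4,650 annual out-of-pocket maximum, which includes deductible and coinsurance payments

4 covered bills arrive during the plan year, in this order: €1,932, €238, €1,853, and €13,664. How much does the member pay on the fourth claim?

€2,423

#1 (€1,932): deductible takes €1,778, €154 remains; member's 20% is €30.80. Cost to member: €1,808.80. OOP to date €1,808.80.
#2 (€238): 20% coinsurance on €238 = €47.60. Cost to member: €47.60. OOP to date €1,856.40.
#3 (€1,853): deductible already satisfied, so member's share is 20% × €1,853 = €370.60. Cost to member: €370.60. OOP to date €2,227.
#4 (€13,664): deductible met; 20% of €13,664 = €2,732.80. That would push OOP to €4,959.80, over the €4,650 cap, so member pays €4,650 − €2,227 = €2,423.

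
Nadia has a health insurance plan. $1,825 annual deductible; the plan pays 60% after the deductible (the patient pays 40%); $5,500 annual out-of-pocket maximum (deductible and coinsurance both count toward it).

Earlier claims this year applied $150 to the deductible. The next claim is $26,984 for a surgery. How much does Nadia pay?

Remaining deductible: $1,825 − $150 = $1,675.
After the $1,675 deductible portion, $26,984 − $1,675 = $25,309 is subject to coinsurance.
Patient's 40% share of $25,309 is $10,123.60.
That puts the patient's cost at $1,675 + $10,123.60 = $11,798.60 before any cap.
Year-to-date out-of-pocket would reach $150 + $11,798.60 = $11,948.60, above the $5,500 maximum, so the patient pays only $5,500 − $150 = $5,350.

$5,350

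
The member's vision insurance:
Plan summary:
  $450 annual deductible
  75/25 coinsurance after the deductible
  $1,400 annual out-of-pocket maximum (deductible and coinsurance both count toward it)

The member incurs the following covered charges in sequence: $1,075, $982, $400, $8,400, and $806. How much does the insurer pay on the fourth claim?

Claim 1 — $1,075: $450 to deductible, leaving $625; coinsurance $625 × 25% = $156.25. Member owes $606.25 (running OOP $606.25). Plan pays $1,075 − $606.25 = $468.75.
Claim 2 — $982: deductible met; 25% of $982 = $245.50. Member pays $245.50; OOP now $851.75. Plan pays $982 − $245.50 = $736.50.
Claim 3 — $400: deductible met; 25% of $400 = $100. Member pays $100; OOP now $951.75. Insurer: $400 − $100 = $300.
Claim 4 — $8,400: 25% coinsurance on $8,400 = $2,100. OOP would hit $3,051.75 > $1,400, so the cap limits the member to $1,400 − $951.75 = $448.25. Plan pays $8,400 − $448.25 = $7,951.75.

$7,951.75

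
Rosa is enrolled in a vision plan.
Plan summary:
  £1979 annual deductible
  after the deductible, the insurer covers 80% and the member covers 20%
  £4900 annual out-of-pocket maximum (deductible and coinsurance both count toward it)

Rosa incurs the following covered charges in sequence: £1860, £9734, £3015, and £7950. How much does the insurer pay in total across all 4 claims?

#1 (£1860): fully absorbed by the deductible. Member owes £1860 (running OOP £1860). Insurer: £1860 − £1860 = £0.
#2 (£9734): £119 to deductible, leaving £9615; member's 20% is £1923. Member owes £2042 (running OOP £3902). Plan pays £9734 − £2042 = £7692.
#3 (£3015): deductible met; 20% of £3015 = £603. Member pays £603; OOP now £4505. Plan pays £3015 − £603 = £2412.
#4 (£7950): deductible already satisfied, so member's share is 20% × £7950 = £1590. OOP would hit £6095 > £4900, so the cap limits the member to £4900 − £4505 = £395. Plan pays £7950 − £395 = £7555.
Insurer total: £0 + £7692 + £2412 + £7555 = £17659.

£17659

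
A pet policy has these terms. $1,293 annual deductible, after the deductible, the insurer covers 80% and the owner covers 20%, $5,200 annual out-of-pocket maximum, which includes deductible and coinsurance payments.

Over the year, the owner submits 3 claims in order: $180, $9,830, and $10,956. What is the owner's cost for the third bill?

#1 ($180): fully absorbed by the deductible. Cost to owner: $180. OOP to date $180.
#2 ($9,830): $1,113 finishes the deductible; $8,717 goes to coinsurance; 20% of $8,717 = $1,743.40. Owner owes $2,856.40 (running OOP $3,036.40).
#3 ($10,956): 20% coinsurance on $10,956 = $2,191.20. Adding that to $3,036.40 gives $5,227.60, past the $5,200 cap; owner pays only $5,200 − $3,036.40 = $2,163.60.

$2,163.60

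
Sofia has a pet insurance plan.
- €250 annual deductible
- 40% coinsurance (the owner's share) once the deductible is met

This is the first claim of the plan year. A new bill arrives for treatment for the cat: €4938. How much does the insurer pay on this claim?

Nothing has been paid toward the €250 deductible, so the first €250 of this charge is applied there.
The remaining €4688 (= €4938 − €250) moves to coinsurance.
Owner's 40% share of €4688 is €1875.20.
That puts the owner's cost at €250 + €1875.20 = €2125.20.
Insurer pays the balance: €4938 − €2125.20 = €2812.80.

€2812.80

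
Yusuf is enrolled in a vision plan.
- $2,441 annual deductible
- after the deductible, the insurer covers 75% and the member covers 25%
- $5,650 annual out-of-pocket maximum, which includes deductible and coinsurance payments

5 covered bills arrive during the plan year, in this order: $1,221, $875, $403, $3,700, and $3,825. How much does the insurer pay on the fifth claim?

#1 ($1,221): all of it applies to the deductible. Cost to member: $1,221. OOP to date $1,221. Insurer: $1,221 − $1,221 = $0.
#2 ($875): all of it applies to the deductible. Member owes $875 (running OOP $2,096). Plan pays $875 − $875 = $0.
#3 ($403): $345 finishes the deductible; $58 goes to coinsurance; 25% of $58 = $14.50. Cost to member: $359.50. OOP to date $2,455.50. Plan pays $403 − $359.50 = $43.50.
#4 ($3,700): deductible met; 25% of $3,700 = $925. Member pays $925; OOP now $3,380.50. Insurer: $3,700 − $925 = $2,775.
#5 ($3,825): deductible already satisfied, so member's share is 25% × $3,825 = $956.25. Cost to member: $956.25. OOP to date $4,336.75. Plan pays $3,825 − $956.25 = $2,868.75.

$2,868.75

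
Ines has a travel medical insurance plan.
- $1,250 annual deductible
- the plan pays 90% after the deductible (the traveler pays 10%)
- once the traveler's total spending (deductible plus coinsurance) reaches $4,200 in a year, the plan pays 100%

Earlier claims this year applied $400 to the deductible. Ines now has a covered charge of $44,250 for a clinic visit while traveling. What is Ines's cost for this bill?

$400 of the $1,250 deductible is already met, leaving $850.
That leaves $44,250 − $850 = $43,400 for coinsurance.
Coinsurance: $43,400 × 10% = $4,340.
Traveler responsibility before any cap: $850 + $4,340 = $5,190.
Year-to-date out-of-pocket would reach $400 + $5,190 = $5,590, above the $4,200 maximum, so the traveler pays only $4,200 − $400 = $3,800.

$3,800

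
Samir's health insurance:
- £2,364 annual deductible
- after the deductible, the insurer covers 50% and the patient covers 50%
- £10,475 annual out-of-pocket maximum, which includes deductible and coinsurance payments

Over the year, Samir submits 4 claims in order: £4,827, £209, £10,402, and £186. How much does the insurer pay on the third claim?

Bill 1, £4,827: £2,364 to deductible, leaving £2,463; coinsurance £2,463 × 50% = £1,231.50. Patient pays £3,595.50; OOP now £3,595.50. Insurer: £4,827 − £3,595.50 = £1,231.50.
Bill 2, £209: deductible met; 50% of £209 = £104.50. Patient owes £104.50 (running OOP £3,700). Insurer: £209 − £104.50 = £104.50.
Bill 3, £10,402: 50% coinsurance on £10,402 = £5,201. Patient pays £5,201; OOP now £8,901. Insurer: £10,402 − £5,201 = £5,201.

£5,201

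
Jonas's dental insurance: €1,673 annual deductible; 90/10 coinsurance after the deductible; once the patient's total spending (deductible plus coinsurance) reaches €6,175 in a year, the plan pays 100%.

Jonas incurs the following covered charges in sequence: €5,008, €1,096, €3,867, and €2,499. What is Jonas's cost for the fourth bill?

Bill 1, €5,008: €1,673 to deductible, leaving €3,335; 10% of €3,335 = €333.50. Cost to patient: €2,006.50. OOP to date €2,006.50.
Bill 2, €1,096: deductible met; 10% of €1,096 = €109.60. Cost to patient: €109.60. OOP to date €2,116.10.
Bill 3, €3,867: deductible met; 10% of €3,867 = €386.70. Patient pays €386.70; OOP now €2,502.80.
Bill 4, €2,499: deductible met; 10% of €2,499 = €249.90. Cost to patient: €249.90. OOP to date €2,752.70.

€249.90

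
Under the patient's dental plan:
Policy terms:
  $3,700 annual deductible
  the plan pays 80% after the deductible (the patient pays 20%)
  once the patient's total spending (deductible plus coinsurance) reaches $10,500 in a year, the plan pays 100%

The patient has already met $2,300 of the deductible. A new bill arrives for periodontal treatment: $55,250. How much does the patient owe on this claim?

Deductible still to meet: $3,700 − $2,300 = $1,400.
After the $1,400 deductible portion, $55,250 − $1,400 = $53,850 is subject to coinsurance.
20% of $53,850 = $10,770 falls to the patient.
So the patient owes $1,400 + $10,770 = $12,170 before any cap.
Adding $12,170 to the $2,300 already spent would give $14,470, which exceeds the $10,500 cap; the patient pays just $10,500 − $2,300 = $8,200.

$8,200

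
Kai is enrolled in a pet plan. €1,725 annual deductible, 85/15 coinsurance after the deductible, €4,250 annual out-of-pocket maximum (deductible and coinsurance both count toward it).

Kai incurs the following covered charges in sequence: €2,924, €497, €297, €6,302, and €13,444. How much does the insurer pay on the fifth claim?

Claim 1 — €2,924: €1,725 to deductible, leaving €1,199; coinsurance €1,199 × 15% = €179.85. Cost to owner: €1,904.85. OOP to date €1,904.85. Insurer: €2,924 − €1,904.85 = €1,019.15.
Claim 2 — €497: deductible already satisfied, so owner's share is 15% × €497 = €74.55. Cost to owner: €74.55. OOP to date €1,979.40. Insurer: €497 − €74.55 = €422.45.
Claim 3 — €297: 15% coinsurance on €297 = €44.55. Owner owes €44.55 (running OOP €2,023.95). Plan pays €297 − €44.55 = €252.45.
Claim 4 — €6,302: deductible already satisfied, so owner's share is 15% × €6,302 = €945.30. Cost to owner: €945.30. OOP to date €2,969.25. Plan pays €6,302 − €945.30 = €5,356.70.
Claim 5 — €13,444: 15% coinsurance on €13,444 = €2,016.60. OOP would hit €4,985.85 > €4,250, so the cap limits the owner to €4,250 − €2,969.25 = €1,280.75. Plan pays €13,444 − €1,280.75 = €12,163.25.

€12,163.25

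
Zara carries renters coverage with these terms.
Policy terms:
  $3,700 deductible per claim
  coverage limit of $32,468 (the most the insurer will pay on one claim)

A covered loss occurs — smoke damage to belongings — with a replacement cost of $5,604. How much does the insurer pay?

$1,904

Subtract the deductible: $5,604 − $3,700 = $1,904.
That's under the $32,468 cap, so the insurer reimburses the full $1,904.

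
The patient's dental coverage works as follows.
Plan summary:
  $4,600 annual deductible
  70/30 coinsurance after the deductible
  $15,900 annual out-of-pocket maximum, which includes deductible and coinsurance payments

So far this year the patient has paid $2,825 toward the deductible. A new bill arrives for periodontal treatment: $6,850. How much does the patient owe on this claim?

Remaining deductible: $4,600 − $2,825 = $1,775.
The remaining $5,075 (= $6,850 − $1,775) moves to coinsurance.
Patient's 30% share of $5,075 is $1,522.50.
So the patient owes $1,775 + $1,522.50 = $3,297.50 before any cap.
Year-to-date out-of-pocket becomes $2,825 + $3,297.50 = $6,122.50, still under the $15,900 maximum, so no cap applies.

$3,297.50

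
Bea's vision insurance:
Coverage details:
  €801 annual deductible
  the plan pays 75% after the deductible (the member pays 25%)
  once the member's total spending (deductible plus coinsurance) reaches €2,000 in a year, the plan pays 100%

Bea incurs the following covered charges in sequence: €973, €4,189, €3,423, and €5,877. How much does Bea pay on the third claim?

€108.75

Claim 1 — €973: €801 to deductible, leaving €172; member's 25% is €43. Cost to member: €844. OOP to date €844.
Claim 2 — €4,189: deductible met; 25% of €4,189 = €1,047.25. Member pays €1,047.25; OOP now €1,891.25.
Claim 3 — €3,423: deductible already satisfied, so member's share is 25% × €3,423 = €855.75. OOP would hit €2,747 > €2,000, so the cap limits the member to €2,000 − €1,891.25 = €108.75.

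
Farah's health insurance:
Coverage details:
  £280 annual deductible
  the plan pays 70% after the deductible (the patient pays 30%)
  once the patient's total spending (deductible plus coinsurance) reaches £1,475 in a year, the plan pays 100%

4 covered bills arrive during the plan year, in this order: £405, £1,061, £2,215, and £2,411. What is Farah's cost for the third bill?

Bill 1, £405: deductible takes £280, £125 remains; patient's 30% is £37.50. Patient pays £317.50; OOP now £317.50.
Bill 2, £1,061: deductible already satisfied, so patient's share is 30% × £1,061 = £318.30. Patient pays £318.30; OOP now £635.80.
Bill 3, £2,215: 30% coinsurance on £2,215 = £664.50. Patient pays £664.50; OOP now £1,300.30.

£664.50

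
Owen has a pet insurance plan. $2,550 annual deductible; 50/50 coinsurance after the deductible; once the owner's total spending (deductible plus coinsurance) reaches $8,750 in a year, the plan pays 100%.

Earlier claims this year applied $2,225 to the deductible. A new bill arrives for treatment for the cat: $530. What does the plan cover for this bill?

$102.50

Remaining deductible: $2,550 − $2,225 = $325.
The remaining $205 (= $530 − $325) moves to coinsurance.
Owner's 50% share of $205 is $102.50.
That puts the owner's cost at $325 + $102.50 = $427.50 before any cap.
Total out-of-pocket so far would be $2,225 + $427.50 = $2,652.50, below the $8,750 cap — no reduction.
Insurer pays the balance: $530 − $427.50 = $102.50.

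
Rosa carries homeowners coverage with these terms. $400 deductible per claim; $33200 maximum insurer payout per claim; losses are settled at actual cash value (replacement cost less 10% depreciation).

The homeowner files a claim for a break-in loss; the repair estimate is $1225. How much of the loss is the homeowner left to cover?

$522.50

At 10% depreciation, ACV = $1225 − $122.50 = $1102.50.
Less the $400 deductible: $1102.50 − $400 = $702.50.
That's under the $33200 cap, so the insurer reimburses the full $702.50.
The homeowner bears the rest of the original loss: $1225 − $702.50 = $522.50.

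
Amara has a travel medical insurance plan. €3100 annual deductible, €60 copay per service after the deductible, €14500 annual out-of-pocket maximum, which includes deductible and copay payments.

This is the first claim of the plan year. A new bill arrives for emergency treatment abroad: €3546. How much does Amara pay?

€3160

Nothing has been paid toward the €3100 deductible, so the first €3100 of this charge is applied there.
The remaining €446 (= €3546 − €3100) moves to the copay.
Copay on this service: €60.
Traveler responsibility before any cap: €3100 + €60 = €3160.
Year-to-date out-of-pocket becomes €0 + €3160 = €3160, still under the €14500 maximum, so no cap applies.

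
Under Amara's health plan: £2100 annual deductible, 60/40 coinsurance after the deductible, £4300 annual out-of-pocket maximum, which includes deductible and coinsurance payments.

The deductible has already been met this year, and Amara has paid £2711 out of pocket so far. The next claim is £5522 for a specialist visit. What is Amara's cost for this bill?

The deductible is already satisfied, so the full bill goes to coinsurance.
Coinsurance: £5522 × 40% = £2208.80.
That would bring total out-of-pocket to £4919.80, past the £4300 cap. The patient is capped at £4300 − £2711 = £1589 on this claim.

£1589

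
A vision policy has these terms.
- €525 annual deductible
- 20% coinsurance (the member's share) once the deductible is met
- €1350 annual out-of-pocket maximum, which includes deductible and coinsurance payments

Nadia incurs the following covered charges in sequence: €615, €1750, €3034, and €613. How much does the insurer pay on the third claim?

Bill 1, €615: €525 finishes the deductible; €90 goes to coinsurance; 20% of €90 = €18. Member pays €543; OOP now €543. Plan pays €615 − €543 = €72.
Bill 2, €1750: deductible met; 20% of €1750 = €350. Member pays €350; OOP now €893. Plan pays €1750 − €350 = €1400.
Bill 3, €3034: deductible already satisfied, so member's share is 20% × €3034 = €606.80. That would push OOP to €1499.80, over the €1350 cap, so member pays €1350 − €893 = €457. Plan pays €3034 − €457 = €2577.

€2577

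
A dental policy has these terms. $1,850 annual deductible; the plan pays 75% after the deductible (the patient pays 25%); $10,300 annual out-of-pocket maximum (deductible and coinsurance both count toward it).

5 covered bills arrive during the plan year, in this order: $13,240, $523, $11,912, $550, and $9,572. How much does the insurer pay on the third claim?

$8,934

#1 ($13,240): $1,850 to deductible, leaving $11,390; 25% of $11,390 = $2,847.50. Patient pays $4,697.50; OOP now $4,697.50. Insurer: $13,240 − $4,697.50 = $8,542.50.
#2 ($523): deductible met; 25% of $523 = $130.75. Patient owes $130.75 (running OOP $4,828.25). Insurer: $523 − $130.75 = $392.25.
#3 ($11,912): 25% coinsurance on $11,912 = $2,978. Patient owes $2,978 (running OOP $7,806.25). Plan pays $11,912 − $2,978 = $8,934.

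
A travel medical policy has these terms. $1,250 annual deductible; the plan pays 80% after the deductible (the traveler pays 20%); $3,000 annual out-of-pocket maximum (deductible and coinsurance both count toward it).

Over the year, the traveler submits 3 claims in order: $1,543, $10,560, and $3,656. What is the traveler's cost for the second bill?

Bill 1, $1,543: $1,250 finishes the deductible; $293 goes to coinsurance; 20% of $293 = $58.60. Traveler pays $1,308.60; OOP now $1,308.60.
Bill 2, $10,560: 20% coinsurance on $10,560 = $2,112. OOP would hit $3,420.60 > $3,000, so the cap limits the traveler to $3,000 − $1,308.60 = $1,691.40.

$1,691.40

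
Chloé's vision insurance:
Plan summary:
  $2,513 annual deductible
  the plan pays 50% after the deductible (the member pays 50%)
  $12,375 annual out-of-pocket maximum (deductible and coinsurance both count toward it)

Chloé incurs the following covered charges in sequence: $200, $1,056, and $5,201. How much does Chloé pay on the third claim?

$3,229

#1 ($200): fully absorbed by the deductible. Cost to member: $200. OOP to date $200.
#2 ($1,056): fully absorbed by the deductible. Cost to member: $1,056. OOP to date $1,256.
#3 ($5,201): $1,257 finishes the deductible; $3,944 goes to coinsurance; coinsurance $3,944 × 50% = $1,972. Member owes $3,229 (running OOP $4,485).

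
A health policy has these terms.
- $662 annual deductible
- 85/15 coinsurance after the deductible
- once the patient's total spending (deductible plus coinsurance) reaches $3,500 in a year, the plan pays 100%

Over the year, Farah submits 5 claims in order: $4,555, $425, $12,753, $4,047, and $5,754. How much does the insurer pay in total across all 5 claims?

$24,034

Claim 1 — $4,555: $662 finishes the deductible; $3,893 goes to coinsurance; coinsurance $3,893 × 15% = $583.95. Cost to patient: $1,245.95. OOP to date $1,245.95. Insurer: $4,555 − $1,245.95 = $3,309.05.
Claim 2 — $425: deductible met; 15% of $425 = $63.75. Patient pays $63.75; OOP now $1,309.70. Insurer: $425 − $63.75 = $361.25.
Claim 3 — $12,753: 15% coinsurance on $12,753 = $1,912.95. Patient owes $1,912.95 (running OOP $3,222.65). Plan pays $12,753 − $1,912.95 = $10,840.05.
Claim 4 — $4,047: 15% coinsurance on $4,047 = $607.05. That would push OOP to $3,829.70, over the $3,500 cap, so patient pays $3,500 − $3,222.65 = $277.35. Insurer: $4,047 − $277.35 = $3,769.65.
Claim 5 — $5,754: deductible already satisfied, so patient's share is 15% × $5,754 = $863.10. Adding that to $3,500 gives $4,363.10, past the $3,500 cap; patient pays only $3,500 − $3,500 = $0. Insurer: $5,754 − $0 = $5,754.
Insurer total = bills − patient's total = $27,534 − $3,500 = $24,034.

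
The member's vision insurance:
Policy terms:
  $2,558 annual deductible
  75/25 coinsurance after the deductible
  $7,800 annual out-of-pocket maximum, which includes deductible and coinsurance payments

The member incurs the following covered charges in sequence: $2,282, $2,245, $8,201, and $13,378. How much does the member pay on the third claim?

Claim 1 — $2,282: all of it applies to the deductible. Cost to member: $2,282. OOP to date $2,282.
Claim 2 — $2,245: $276 to deductible, leaving $1,969; member's 25% is $492.25. Cost to member: $768.25. OOP to date $3,050.25.
Claim 3 — $8,201: deductible already satisfied, so member's share is 25% × $8,201 = $2,050.25. Cost to member: $2,050.25. OOP to date $5,100.50.

$2,050.25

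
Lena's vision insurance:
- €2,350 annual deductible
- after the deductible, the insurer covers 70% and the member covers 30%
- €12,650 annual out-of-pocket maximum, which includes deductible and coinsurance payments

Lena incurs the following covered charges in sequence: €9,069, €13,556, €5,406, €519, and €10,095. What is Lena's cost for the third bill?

€1,621.80

Claim 1 — €9,069: €2,350 to deductible, leaving €6,719; 30% of €6,719 = €2,015.70. Member pays €4,365.70; OOP now €4,365.70.
Claim 2 — €13,556: deductible already satisfied, so member's share is 30% × €13,556 = €4,066.80. Cost to member: €4,066.80. OOP to date €8,432.50.
Claim 3 — €5,406: deductible met; 30% of €5,406 = €1,621.80. Member owes €1,621.80 (running OOP €10,054.30).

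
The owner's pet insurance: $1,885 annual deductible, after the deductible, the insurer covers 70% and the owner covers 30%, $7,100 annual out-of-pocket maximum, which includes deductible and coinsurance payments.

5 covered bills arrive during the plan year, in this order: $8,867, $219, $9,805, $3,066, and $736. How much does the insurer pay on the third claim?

$6,863.50

Claim 1 — $8,867: deductible takes $1,885, $6,982 remains; 30% of $6,982 = $2,094.60. Owner pays $3,979.60; OOP now $3,979.60. Plan pays $8,867 − $3,979.60 = $4,887.40.
Claim 2 — $219: deductible met; 30% of $219 = $65.70. Owner pays $65.70; OOP now $4,045.30. Insurer: $219 − $65.70 = $153.30.
Claim 3 — $9,805: deductible already satisfied, so owner's share is 30% × $9,805 = $2,941.50. Owner pays $2,941.50; OOP now $6,986.80. Plan pays $9,805 − $2,941.50 = $6,863.50.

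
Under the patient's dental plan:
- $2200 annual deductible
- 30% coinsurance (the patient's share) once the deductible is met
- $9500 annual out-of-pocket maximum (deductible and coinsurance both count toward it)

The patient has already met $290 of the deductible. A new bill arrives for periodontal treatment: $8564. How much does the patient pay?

$290 of the $2200 deductible is already met, leaving $1910.
The remaining $6654 (= $8564 − $1910) moves to coinsurance.
30% of $6654 = $1996.20 falls to the patient.
That puts the patient's cost at $1910 + $1996.20 = $3906.20 before any cap.
Year-to-date out-of-pocket becomes $290 + $3906.20 = $4196.20, still under the $9500 maximum, so no cap applies.

$3906.20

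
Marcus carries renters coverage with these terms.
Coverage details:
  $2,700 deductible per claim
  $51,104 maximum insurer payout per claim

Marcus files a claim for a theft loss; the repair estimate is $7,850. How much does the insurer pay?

$5,150

Subtract the deductible: $7,850 − $2,700 = $5,150.
$5,150 ≤ $51,104, so the limit doesn't bind; insurer pays $5,150.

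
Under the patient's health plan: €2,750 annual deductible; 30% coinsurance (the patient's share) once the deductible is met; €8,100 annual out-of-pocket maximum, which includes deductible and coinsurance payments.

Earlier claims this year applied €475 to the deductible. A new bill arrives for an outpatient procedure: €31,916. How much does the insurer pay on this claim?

€24,291

Deductible still to meet: €2,750 − €475 = €2,275.
That leaves €31,916 − €2,275 = €29,641 for coinsurance.
Patient's 30% share of €29,641 is €8,892.30.
That puts the patient's cost at €2,275 + €8,892.30 = €11,167.30 before any cap.
Adding €11,167.30 to the €475 already spent would give €11,642.30, which exceeds the €8,100 cap; the patient pays just €8,100 − €475 = €7,625.
The plan picks up €31,916 − €7,625 = €24,291.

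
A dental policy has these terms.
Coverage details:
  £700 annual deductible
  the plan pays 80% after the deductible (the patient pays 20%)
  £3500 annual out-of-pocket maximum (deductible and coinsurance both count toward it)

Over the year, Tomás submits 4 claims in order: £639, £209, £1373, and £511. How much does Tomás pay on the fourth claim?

#1 (£639): all of it applies to the deductible. Cost to patient: £639. OOP to date £639.
#2 (£209): £61 finishes the deductible; £148 goes to coinsurance; coinsurance £148 × 20% = £29.60. Patient owes £90.60 (running OOP £729.60).
#3 (£1373): 20% coinsurance on £1373 = £274.60. Patient pays £274.60; OOP now £1004.20.
#4 (£511): deductible already satisfied, so patient's share is 20% × £511 = £102.20. Cost to patient: £102.20. OOP to date £1106.40.

£102.20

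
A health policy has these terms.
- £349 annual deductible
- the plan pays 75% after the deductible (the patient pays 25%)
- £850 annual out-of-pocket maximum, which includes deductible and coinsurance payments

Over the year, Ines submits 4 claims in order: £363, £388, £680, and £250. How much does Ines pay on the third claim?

£170

Bill 1, £363: deductible takes £349, £14 remains; coinsurance £14 × 25% = £3.50. Patient owes £352.50 (running OOP £352.50).
Bill 2, £388: deductible already satisfied, so patient's share is 25% × £388 = £97. Patient pays £97; OOP now £449.50.
Bill 3, £680: 25% coinsurance on £680 = £170. Cost to patient: £170. OOP to date £619.50.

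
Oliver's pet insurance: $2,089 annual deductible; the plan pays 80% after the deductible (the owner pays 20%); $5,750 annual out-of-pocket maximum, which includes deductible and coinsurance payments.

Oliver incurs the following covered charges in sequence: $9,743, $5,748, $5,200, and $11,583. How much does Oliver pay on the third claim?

$980.60

Claim 1 — $9,743: $2,089 to deductible, leaving $7,654; coinsurance $7,654 × 20% = $1,530.80. Cost to owner: $3,619.80. OOP to date $3,619.80.
Claim 2 — $5,748: deductible already satisfied, so owner's share is 20% × $5,748 = $1,149.60. Owner pays $1,149.60; OOP now $4,769.40.
Claim 3 — $5,200: 20% coinsurance on $5,200 = $1,040. OOP would hit $5,809.40 > $5,750, so the cap limits the owner to $5,750 − $4,769.40 = $980.60.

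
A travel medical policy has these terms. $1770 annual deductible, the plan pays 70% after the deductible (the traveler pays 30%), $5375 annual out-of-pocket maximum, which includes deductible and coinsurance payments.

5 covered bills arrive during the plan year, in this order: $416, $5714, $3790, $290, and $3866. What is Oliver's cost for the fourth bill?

Claim 1 — $416: all of it applies to the deductible. Traveler owes $416 (running OOP $416).
Claim 2 — $5714: $1354 to deductible, leaving $4360; coinsurance $4360 × 30% = $1308. Traveler owes $2662 (running OOP $3078).
Claim 3 — $3790: 30% coinsurance on $3790 = $1137. Traveler pays $1137; OOP now $4215.
Claim 4 — $290: deductible already satisfied, so traveler's share is 30% × $290 = $87. Traveler owes $87 (running OOP $4302).

$87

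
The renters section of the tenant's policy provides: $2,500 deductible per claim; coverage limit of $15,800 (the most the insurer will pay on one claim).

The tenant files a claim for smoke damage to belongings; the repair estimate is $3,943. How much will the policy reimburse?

$1,443

Subtract the deductible: $3,943 − $2,500 = $1,443.
$1,443 ≤ $15,800, so the limit doesn't bind; insurer pays $1,443.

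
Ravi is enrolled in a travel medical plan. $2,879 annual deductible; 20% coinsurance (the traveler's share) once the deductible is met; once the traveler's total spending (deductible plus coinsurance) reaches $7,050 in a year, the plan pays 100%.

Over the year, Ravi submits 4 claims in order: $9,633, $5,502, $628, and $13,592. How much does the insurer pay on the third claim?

Bill 1, $9,633: $2,879 to deductible, leaving $6,754; 20% of $6,754 = $1,350.80. Traveler pays $4,229.80; OOP now $4,229.80. Insurer: $9,633 − $4,229.80 = $5,403.20.
Bill 2, $5,502: deductible met; 20% of $5,502 = $1,100.40. Traveler owes $1,100.40 (running OOP $5,330.20). Plan pays $5,502 − $1,100.40 = $4,401.60.
Bill 3, $628: 20% coinsurance on $628 = $125.60. Traveler owes $125.60 (running OOP $5,455.80). Insurer: $628 − $125.60 = $502.40.

$502.40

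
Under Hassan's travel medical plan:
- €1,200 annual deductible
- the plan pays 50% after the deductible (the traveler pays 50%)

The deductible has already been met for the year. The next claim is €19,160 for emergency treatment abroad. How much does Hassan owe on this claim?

€9,580

The deductible is already satisfied, so the full bill goes to coinsurance.
50% of €19,160 = €9,580 falls to the traveler.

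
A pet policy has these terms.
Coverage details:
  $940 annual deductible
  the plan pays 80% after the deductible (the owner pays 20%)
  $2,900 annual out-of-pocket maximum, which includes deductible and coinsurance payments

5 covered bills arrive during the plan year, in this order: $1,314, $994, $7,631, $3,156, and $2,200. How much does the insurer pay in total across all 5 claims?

Bill 1, $1,314: deductible takes $940, $374 remains; owner's 20% is $74.80. Owner owes $1,014.80 (running OOP $1,014.80). Insurer: $1,314 − $1,014.80 = $299.20.
Bill 2, $994: 20% coinsurance on $994 = $198.80. Cost to owner: $198.80. OOP to date $1,213.60. Plan pays $994 − $198.80 = $795.20.
Bill 3, $7,631: deductible met; 20% of $7,631 = $1,526.20. Owner owes $1,526.20 (running OOP $2,739.80). Plan pays $7,631 − $1,526.20 = $6,104.80.
Bill 4, $3,156: 20% coinsurance on $3,156 = $631.20. OOP would hit $3,371 > $2,900, so the cap limits the owner to $2,900 − $2,739.80 = $160.20. Plan pays $3,156 − $160.20 = $2,995.80.
Bill 5, $2,200: deductible already satisfied, so owner's share is 20% × $2,200 = $440. That would push OOP to $3,340, over the $2,900 cap, so owner pays $2,900 − $2,900 = $0. Plan pays $2,200 − $0 = $2,200.
Insurer total: $299.20 + $795.20 + $6,104.80 + $2,995.80 + $2,200 = $12,395.

$12,395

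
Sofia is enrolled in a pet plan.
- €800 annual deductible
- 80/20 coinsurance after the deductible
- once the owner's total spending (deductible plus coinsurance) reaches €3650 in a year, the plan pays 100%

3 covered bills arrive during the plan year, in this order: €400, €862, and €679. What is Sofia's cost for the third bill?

€135.80

Claim 1 — €400: all of it applies to the deductible. Cost to owner: €400. OOP to date €400.
Claim 2 — €862: €400 finishes the deductible; €462 goes to coinsurance; owner's 20% is €92.40. Cost to owner: €492.40. OOP to date €892.40.
Claim 3 — €679: 20% coinsurance on €679 = €135.80. Owner owes €135.80 (running OOP €1028.20).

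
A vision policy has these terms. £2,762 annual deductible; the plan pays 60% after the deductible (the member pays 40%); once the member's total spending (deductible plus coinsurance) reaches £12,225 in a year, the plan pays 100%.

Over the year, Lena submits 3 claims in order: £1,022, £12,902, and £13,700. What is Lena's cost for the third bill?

#1 (£1,022): all of it applies to the deductible. Member owes £1,022 (running OOP £1,022).
#2 (£12,902): deductible takes £1,740, £11,162 remains; member's 40% is £4,464.80. Member pays £6,204.80; OOP now £7,226.80.
#3 (£13,700): 40% coinsurance on £13,700 = £5,480. OOP would hit £12,706.80 > £12,225, so the cap limits the member to £12,225 − £7,226.80 = £4,998.20.

£4,998.20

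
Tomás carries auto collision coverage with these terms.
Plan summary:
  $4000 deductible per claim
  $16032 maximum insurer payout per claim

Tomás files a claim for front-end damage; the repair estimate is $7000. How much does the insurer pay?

$3000

After the deductible, $7000 − $4000 = $3000 remains.
$3000 ≤ $16032, so the limit doesn't bind; insurer pays $3000.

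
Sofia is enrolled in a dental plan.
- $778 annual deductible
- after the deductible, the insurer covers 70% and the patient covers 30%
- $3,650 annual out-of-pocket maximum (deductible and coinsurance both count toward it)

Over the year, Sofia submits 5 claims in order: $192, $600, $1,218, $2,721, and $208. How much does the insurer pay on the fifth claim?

$145.60

Bill 1, $192: fully absorbed by the deductible. Cost to patient: $192. OOP to date $192. Plan pays $192 − $192 = $0.
Bill 2, $600: deductible takes $586, $14 remains; patient's 30% is $4.20. Patient pays $590.20; OOP now $782.20. Insurer: $600 − $590.20 = $9.80.
Bill 3, $1,218: deductible already satisfied, so patient's share is 30% × $1,218 = $365.40. Patient pays $365.40; OOP now $1,147.60. Plan pays $1,218 − $365.40 = $852.60.
Bill 4, $2,721: deductible met; 30% of $2,721 = $816.30. Patient pays $816.30; OOP now $1,963.90. Plan pays $2,721 − $816.30 = $1,904.70.
Bill 5, $208: deductible met; 30% of $208 = $62.40. Cost to patient: $62.40. OOP to date $2,026.30. Insurer: $208 − $62.40 = $145.60.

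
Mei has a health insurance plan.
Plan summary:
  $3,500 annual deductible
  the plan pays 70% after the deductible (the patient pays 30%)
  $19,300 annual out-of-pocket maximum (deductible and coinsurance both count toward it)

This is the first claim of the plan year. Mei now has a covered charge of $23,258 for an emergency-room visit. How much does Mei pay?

Nothing has been paid toward the $3,500 deductible, so the first $3,500 of this charge is applied there.
That leaves $23,258 − $3,500 = $19,758 for coinsurance.
30% of $19,758 = $5,927.40 falls to the patient.
So the patient owes $3,500 + $5,927.40 = $9,427.40 before any cap.
Total out-of-pocket so far would be $0 + $9,427.40 = $9,427.40, below the $19,300 cap — no reduction.

$9,427.40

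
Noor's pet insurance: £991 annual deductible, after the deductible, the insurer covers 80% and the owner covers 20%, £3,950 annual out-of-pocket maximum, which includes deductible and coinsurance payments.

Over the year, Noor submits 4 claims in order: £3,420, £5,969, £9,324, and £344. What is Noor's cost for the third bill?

£1,279.40

Claim 1 (£3,420): deductible takes £991, £2,429 remains; coinsurance £2,429 × 20% = £485.80. Cost to owner: £1,476.80. OOP to date £1,476.80.
Claim 2 (£5,969): deductible met; 20% of £5,969 = £1,193.80. Owner pays £1,193.80; OOP now £2,670.60.
Claim 3 (£9,324): deductible already satisfied, so owner's share is 20% × £9,324 = £1,864.80. Adding that to £2,670.60 gives £4,535.40, past the £3,950 cap; owner pays only £3,950 − £2,670.60 = £1,279.40.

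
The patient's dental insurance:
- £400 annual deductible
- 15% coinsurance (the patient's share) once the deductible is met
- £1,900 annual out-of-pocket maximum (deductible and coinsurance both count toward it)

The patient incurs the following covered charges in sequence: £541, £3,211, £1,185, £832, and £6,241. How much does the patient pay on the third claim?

Claim 1 — £541: £400 finishes the deductible; £141 goes to coinsurance; 15% of £141 = £21.15. Patient owes £421.15 (running OOP £421.15).
Claim 2 — £3,211: 15% coinsurance on £3,211 = £481.65. Patient pays £481.65; OOP now £902.80.
Claim 3 — £1,185: deductible already satisfied, so patient's share is 15% × £1,185 = £177.75. Patient pays £177.75; OOP now £1,080.55.

£177.75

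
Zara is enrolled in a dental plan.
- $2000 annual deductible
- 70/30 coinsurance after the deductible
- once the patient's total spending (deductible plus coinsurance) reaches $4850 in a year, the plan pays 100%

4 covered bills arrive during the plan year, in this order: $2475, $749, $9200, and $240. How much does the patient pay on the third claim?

$2482.80

Claim 1 — $2475: $2000 to deductible, leaving $475; coinsurance $475 × 30% = $142.50. Cost to patient: $2142.50. OOP to date $2142.50.
Claim 2 — $749: deductible already satisfied, so patient's share is 30% × $749 = $224.70. Cost to patient: $224.70. OOP to date $2367.20.
Claim 3 — $9200: 30% coinsurance on $9200 = $2760. That would push OOP to $5127.20, over the $4850 cap, so patient pays $4850 − $2367.20 = $2482.80.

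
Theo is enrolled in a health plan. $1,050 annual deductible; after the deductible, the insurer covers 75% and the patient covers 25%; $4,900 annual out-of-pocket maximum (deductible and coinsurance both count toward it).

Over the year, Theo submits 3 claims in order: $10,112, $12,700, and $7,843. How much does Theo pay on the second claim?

Claim 1 ($10,112): $1,050 to deductible, leaving $9,062; 25% of $9,062 = $2,265.50. Patient pays $3,315.50; OOP now $3,315.50.
Claim 2 ($12,700): deductible already satisfied, so patient's share is 25% × $12,700 = $3,175. Adding that to $3,315.50 gives $6,490.50, past the $4,900 cap; patient pays only $4,900 − $3,315.50 = $1,584.50.

$1,584.50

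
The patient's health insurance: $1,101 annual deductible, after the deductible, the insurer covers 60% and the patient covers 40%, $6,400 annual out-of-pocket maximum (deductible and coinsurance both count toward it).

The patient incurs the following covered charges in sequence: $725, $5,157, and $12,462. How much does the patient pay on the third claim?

$3,386.60

#1 ($725): all of it applies to the deductible. Patient owes $725 (running OOP $725).
#2 ($5,157): $376 finishes the deductible; $4,781 goes to coinsurance; coinsurance $4,781 × 40% = $1,912.40. Cost to patient: $2,288.40. OOP to date $3,013.40.
#3 ($12,462): 40% coinsurance on $12,462 = $4,984.80. Adding that to $3,013.40 gives $7,998.20, past the $6,400 cap; patient pays only $6,400 − $3,013.40 = $3,386.60.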